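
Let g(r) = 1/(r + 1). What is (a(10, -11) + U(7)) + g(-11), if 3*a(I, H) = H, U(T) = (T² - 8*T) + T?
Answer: -113/30 ≈ -3.7667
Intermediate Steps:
g(r) = 1/(1 + r)
U(T) = T² - 7*T
a(I, H) = H/3
(a(10, -11) + U(7)) + g(-11) = ((⅓)*(-11) + 7*(-7 + 7)) + 1/(1 - 11) = (-11/3 + 7*0) + 1/(-10) = (-11/3 + 0) - ⅒ = -11/3 - ⅒ = -113/30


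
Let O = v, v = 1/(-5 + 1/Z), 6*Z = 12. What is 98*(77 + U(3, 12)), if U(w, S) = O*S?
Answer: 21854/3 ≈ 7284.7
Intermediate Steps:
Z = 2 (Z = (⅙)*12 = 2)
v = -2/9 (v = 1/(-5 + 1/2) = 1/(-5 + ½) = 1/(-9/2) = -2/9 ≈ -0.22222)
O = -2/9 ≈ -0.22222
U(w, S) = -2*S/9
98*(77 + U(3, 12)) = 98*(77 - 2/9*12) = 98*(77 - 8/3) = 98*(223/3) = 21854/3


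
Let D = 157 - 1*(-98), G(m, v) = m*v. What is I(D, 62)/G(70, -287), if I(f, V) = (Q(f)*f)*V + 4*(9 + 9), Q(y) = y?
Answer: -41139/205 ≈ -200.68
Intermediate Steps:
D = 255 (D = 157 + 98 = 255)
I(f, V) = 72 + V*f**2 (I(f, V) = (f*f)*V + 4*(9 + 9) = f**2*V + 4*18 = V*f**2 + 72 = 72 + V*f**2)
I(D, 62)/G(70, -287) = (72 + 62*255**2)/((70*(-287))) = (72 + 62*65025)/(-20090) = (72 + 4031550)*(-1/20090) = 4031622*(-1/20090) = -41139/205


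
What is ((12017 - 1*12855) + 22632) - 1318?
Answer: 20476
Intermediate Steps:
((12017 - 1*12855) + 22632) - 1318 = ((12017 - 12855) + 22632) - 1318 = (-838 + 22632) - 1318 = 21794 - 1318 = 20476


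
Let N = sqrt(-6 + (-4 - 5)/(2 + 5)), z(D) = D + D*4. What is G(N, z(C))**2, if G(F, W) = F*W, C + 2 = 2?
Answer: 0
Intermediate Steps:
C = 0 (C = -2 + 2 = 0)
z(D) = 5*D (z(D) = D + 4*D = 5*D)
N = I*sqrt(357)/7 (N = sqrt(-6 - 9/7) = sqrt(-51/7) = I*sqrt(357)/7 ≈ 2.6992*I)
G(N, z(C))**2 = ((I*sqrt(357)/7)*(5*0))**2 = ((I*sqrt(357)/7)*0)**2 = 0**2 = 0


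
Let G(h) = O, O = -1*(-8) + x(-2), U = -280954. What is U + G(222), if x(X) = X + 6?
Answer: -280942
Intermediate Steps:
x(X) = 6 + X
O = 12 (O = -1*(-8) + (6 - 2) = 8 + 4 = 12)
G(h) = 12
U + G(222) = -280954 + 12 = -280942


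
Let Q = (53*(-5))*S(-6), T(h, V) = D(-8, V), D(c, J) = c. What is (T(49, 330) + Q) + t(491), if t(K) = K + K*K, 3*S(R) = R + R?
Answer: 242624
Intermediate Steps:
S(R) = 2*R/3 (S(R) = (R + R)/3 = (2*R)/3 = 2*R/3)
t(K) = K + K²
T(h, V) = -8
Q = 1060 (Q = (53*(-5))*((⅔)*(-6)) = -265*(-4) = 1060)
(T(49, 330) + Q) + t(491) = (-8 + 1060) + 491*(1 + 491) = 1052 + 491*492 = 1052 + 241572 = 242624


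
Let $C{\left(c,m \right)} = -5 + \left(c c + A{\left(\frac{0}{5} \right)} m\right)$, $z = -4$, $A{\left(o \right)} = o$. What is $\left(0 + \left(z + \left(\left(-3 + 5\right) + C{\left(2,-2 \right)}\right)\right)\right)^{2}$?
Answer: $9$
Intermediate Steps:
$C{\left(c,m \right)} = -5 + c^{2}$ ($C{\left(c,m \right)} = -5 + \left(c c + \frac{0}{5} m\right) = -5 + \left(c^{2} + 0 \cdot \frac{1}{5} m\right) = -5 + \left(c^{2} + 0 m\right) = -5 + \left(c^{2} + 0\right) = -5 + c^{2}$)
$\left(0 + \left(z + \left(\left(-3 + 5\right) + C{\left(2,-2 \right)}\right)\right)\right)^{2} = \left(0 + \left(-4 + \left(\left(-3 + 5\right) - \left(5 - 2^{2}\right)\right)\right)\right)^{2} = \left(0 + \left(-4 + \left(2 + \left(-5 + 4\right)\right)\right)\right)^{2} = \left(0 + \left(-4 + \left(2 - 1\right)\right)\right)^{2} = \left(0 + \left(-4 + 1\right)\right)^{2} = \left(0 - 3\right)^{2} = \left(-3\right)^{2} = 9$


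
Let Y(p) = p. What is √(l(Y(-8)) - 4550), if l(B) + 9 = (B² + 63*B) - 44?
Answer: 41*I*√3 ≈ 71.014*I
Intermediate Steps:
l(B) = -53 + B² + 63*B (l(B) = -9 + ((B² + 63*B) - 44) = -9 + (-44 + B² + 63*B) = -53 + B² + 63*B)
√(l(Y(-8)) - 4550) = √((-53 + (-8)² + 63*(-8)) - 4550) = √((-53 + 64 - 504) - 4550) = √(-493 - 4550) = √(-5043) = 41*I*√3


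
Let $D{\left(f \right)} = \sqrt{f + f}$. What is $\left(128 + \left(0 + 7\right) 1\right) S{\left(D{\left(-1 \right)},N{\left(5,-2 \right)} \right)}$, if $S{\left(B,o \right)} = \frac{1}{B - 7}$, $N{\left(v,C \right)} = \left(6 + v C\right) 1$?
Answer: $- \frac{315}{17} - \frac{45 i \sqrt{2}}{17} \approx -18.529 - 3.7435 i$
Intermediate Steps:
$N{\left(v,C \right)} = 6 + C v$ ($N{\left(v,C \right)} = \left(6 + C v\right) 1 = 6 + C v$)
$D{\left(f \right)} = \sqrt{2} \sqrt{f}$ ($D{\left(f \right)} = \sqrt{2 f} = \sqrt{2} \sqrt{f}$)
$S{\left(B,o \right)} = \frac{1}{-7 + B}$ ($S{\left(B,o \right)} = \frac{1}{B - 7} = \frac{1}{-7 + B}$)
$\left(128 + \left(0 + 7\right) 1\right) S{\left(D{\left(-1 \right)},N{\left(5,-2 \right)} \right)} = \frac{128 + \left(0 + 7\right) 1}{-7 + \sqrt{2} \sqrt{-1}} = \frac{128 + 7 \cdot 1}{-7 + \sqrt{2} i} = \frac{128 + 7}{-7 + i \sqrt{2}} = \frac{135}{-7 + i \sqrt{2}}$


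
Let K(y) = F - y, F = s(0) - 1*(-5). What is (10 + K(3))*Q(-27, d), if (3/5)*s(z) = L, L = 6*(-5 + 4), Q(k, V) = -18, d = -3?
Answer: -36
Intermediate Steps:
L = -6 (L = 6*(-1) = -6)
s(z) = -10 (s(z) = (5/3)*(-6) = -10)
F = -5 (F = -10 - 1*(-5) = -10 + 5 = -5)
K(y) = -5 - y
(10 + K(3))*Q(-27, d) = (10 + (-5 - 1*3))*(-18) = (10 + (-5 - 3))*(-18) = (10 - 8)*(-18) = 2*(-18) = -36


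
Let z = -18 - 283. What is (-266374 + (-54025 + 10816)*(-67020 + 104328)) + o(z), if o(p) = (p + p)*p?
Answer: -1612126544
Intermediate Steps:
z = -301
o(p) = 2*p² (o(p) = (2*p)*p = 2*p²)
(-266374 + (-54025 + 10816)*(-67020 + 104328)) + o(z) = (-266374 + (-54025 + 10816)*(-67020 + 104328)) + 2*(-301)² = (-266374 - 43209*37308) + 2*90601 = (-266374 - 1612041372) + 181202 = -1612307746 + 181202 = -1612126544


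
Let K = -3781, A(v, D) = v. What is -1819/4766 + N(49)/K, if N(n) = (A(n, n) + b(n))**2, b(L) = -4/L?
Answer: -43896783733/43266610646 ≈ -1.0146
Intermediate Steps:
N(n) = (n - 4/n)**2
-1819/4766 + N(49)/K = -1819/4766 + ((-4 + 49**2)**2/49**2)/(-3781) = -1819*1/4766 + ((-4 + 2401)**2/2401)*(-1/3781) = -1819/4766 + ((1/2401)*2397**2)*(-1/3781) = -1819/4766 + ((1/2401)*5745609)*(-1/3781) = -1819/4766 + (5745609/2401)*(-1/3781) = -1819/4766 - 5745609/9078181 = -43896783733/43266610646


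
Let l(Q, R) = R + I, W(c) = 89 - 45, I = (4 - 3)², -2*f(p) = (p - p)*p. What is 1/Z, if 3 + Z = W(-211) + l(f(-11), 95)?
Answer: 1/137 ≈ 0.0072993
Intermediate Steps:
f(p) = 0 (f(p) = -(p - p)*p/2 = -0*p = -½*0 = 0)
I = 1 (I = 1² = 1)
W(c) = 44
l(Q, R) = 1 + R (l(Q, R) = R + 1 = 1 + R)
Z = 137 (Z = -3 + (44 + (1 + 95)) = -3 + (44 + 96) = -3 + 140 = 137)
1/Z = 1/137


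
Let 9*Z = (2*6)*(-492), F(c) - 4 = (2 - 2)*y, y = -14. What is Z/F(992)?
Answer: -164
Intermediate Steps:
F(c) = 4 (F(c) = 4 + (2 - 2)*(-14) = 4 + 0*(-14) = 4 + 0 = 4)
Z = -656 (Z = ((2*6)*(-492))/9 = (12*(-492))/9 = (1/9)*(-5904) = -656)
Z/F(992) = -656/4 = -656*1/4 = -164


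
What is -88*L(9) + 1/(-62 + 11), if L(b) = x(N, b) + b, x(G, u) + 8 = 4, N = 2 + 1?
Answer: -22441/51 ≈ -440.02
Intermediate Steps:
N = 3
x(G, u) = -4 (x(G, u) = -8 + 4 = -4)
L(b) = -4 + b
-88*L(9) + 1/(-62 + 11) = -88*(-4 + 9) + 1/(-62 + 11) = -88*5 + 1/(-51) = -440 - 1/51 = -22441/51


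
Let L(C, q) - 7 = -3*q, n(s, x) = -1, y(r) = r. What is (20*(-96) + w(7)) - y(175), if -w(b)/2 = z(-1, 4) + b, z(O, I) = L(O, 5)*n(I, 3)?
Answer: -2125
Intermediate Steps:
L(C, q) = 7 - 3*q
z(O, I) = 8 (z(O, I) = (7 - 3*5)*(-1) = (7 - 15)*(-1) = -8*(-1) = 8)
w(b) = -16 - 2*b (w(b) = -2*(8 + b) = -16 - 2*b)
(20*(-96) + w(7)) - y(175) = (20*(-96) + (-16 - 2*7)) - 1*175 = (-1920 + (-16 - 14)) - 175 = (-1920 - 30) - 175 = -1950 - 175 = -2125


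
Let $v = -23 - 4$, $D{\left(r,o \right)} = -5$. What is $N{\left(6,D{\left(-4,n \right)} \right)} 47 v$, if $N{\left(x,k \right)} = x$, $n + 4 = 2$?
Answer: $-7614$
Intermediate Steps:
$n = -2$ ($n = -4 + 2 = -2$)
$v = -27$
$N{\left(6,D{\left(-4,n \right)} \right)} 47 v = 6 \cdot 47 \left(-27\right) = 282 \left(-27\right) = -7614$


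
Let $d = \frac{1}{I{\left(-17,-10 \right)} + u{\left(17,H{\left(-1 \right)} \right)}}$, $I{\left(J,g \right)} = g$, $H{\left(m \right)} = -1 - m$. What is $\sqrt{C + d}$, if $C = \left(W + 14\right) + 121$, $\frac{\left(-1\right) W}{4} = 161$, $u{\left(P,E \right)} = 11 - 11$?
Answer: $\frac{i \sqrt{50910}}{10} \approx 22.563 i$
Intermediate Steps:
$u{\left(P,E \right)} = 0$ ($u{\left(P,E \right)} = 11 - 11 = 0$)
$W = -644$ ($W = \left(-4\right) 161 = -644$)
$C = -509$ ($C = \left(-644 + 14\right) + 121 = -630 + 121 = -509$)
$d = - \frac{1}{10}$ ($d = \frac{1}{-10 + 0} = \frac{1}{-10} = - \frac{1}{10} \approx -0.1$)
$\sqrt{C + d} = \sqrt{-509 - \frac{1}{10}} = \sqrt{- \frac{5091}{10}} = \frac{i \sqrt{50910}}{10}$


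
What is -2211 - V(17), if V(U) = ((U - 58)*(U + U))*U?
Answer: 21487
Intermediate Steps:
V(U) = 2*U²*(-58 + U) (V(U) = ((-58 + U)*(2*U))*U = (2*U*(-58 + U))*U = 2*U²*(-58 + U))
-2211 - V(17) = -2211 - 2*17²*(-58 + 17) = -2211 - 2*289*(-41) = -2211 - 1*(-23698) = -2211 + 23698 = 21487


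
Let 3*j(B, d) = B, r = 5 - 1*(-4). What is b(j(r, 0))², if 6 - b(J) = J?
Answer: 9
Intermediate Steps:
r = 9 (r = 5 + 4 = 9)
j(B, d) = B/3
b(J) = 6 - J
b(j(r, 0))² = (6 - 9/3)² = (6 - 1*3)² = (6 - 3)² = 3² = 9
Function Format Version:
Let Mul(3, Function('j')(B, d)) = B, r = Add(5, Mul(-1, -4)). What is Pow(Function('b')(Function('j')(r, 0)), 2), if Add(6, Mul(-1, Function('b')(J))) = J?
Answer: 9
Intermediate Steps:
r = 9 (r = Add(5, 4) = 9)
Function('j')(B, d) = Mul(Rational(1, 3), B)
Function('b')(J) = Add(6, Mul(-1, J))
Pow(Function('b')(Function('j')(r, 0)), 2) = Pow(Add(6, Mul(-1, Mul(Rational(1, 3), 9))), 2) = Pow(Add(6, Mul(-1, 3)), 2) = Pow(Add(6, -3), 2) = Pow(3, 2) = 9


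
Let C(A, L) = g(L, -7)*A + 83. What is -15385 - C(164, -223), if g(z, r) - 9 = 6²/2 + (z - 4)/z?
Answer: -4474036/223 ≈ -20063.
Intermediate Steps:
g(z, r) = 27 + (-4 + z)/z (g(z, r) = 9 + (6²/2 + (z - 4)/z) = 9 + (36*(½) + (-4 + z)/z) = 9 + (18 + (-4 + z)/z) = 27 + (-4 + z)/z)
C(A, L) = 83 + A*(28 - 4/L) (C(A, L) = (28 - 4/L)*A + 83 = A*(28 - 4/L) + 83 = 83 + A*(28 - 4/L))
-15385 - C(164, -223) = -15385 - (83 + 28*164 - 4*164/(-223)) = -15385 - (83 + 4592 - 4*164*(-1/223)) = -15385 - (83 + 4592 + 656/223) = -15385 - 1*1043181/223 = -15385 - 1043181/223 = -4474036/223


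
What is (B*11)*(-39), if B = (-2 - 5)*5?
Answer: 15015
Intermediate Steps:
B = -35 (B = -7*5 = -35)
(B*11)*(-39) = -35*11*(-39) = -385*(-39) = 15015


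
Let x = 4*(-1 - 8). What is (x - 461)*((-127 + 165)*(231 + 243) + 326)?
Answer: -9113986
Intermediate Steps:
x = -36 (x = 4*(-9) = -36)
(x - 461)*((-127 + 165)*(231 + 243) + 326) = (-36 - 461)*((-127 + 165)*(231 + 243) + 326) = -497*(38*474 + 326) = -497*(18012 + 326) = -497*18338 = -9113986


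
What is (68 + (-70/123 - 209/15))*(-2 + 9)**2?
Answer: 537383/205 ≈ 2621.4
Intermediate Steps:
(68 + (-70/123 - 209/15))*(-2 + 9)**2 = (68 + (-70*1/123 - 209*1/15))*7**2 = (68 + (-70/123 - 209/15))*49 = (68 - 2973/205)*49 = (10967/205)*49 = 537383/205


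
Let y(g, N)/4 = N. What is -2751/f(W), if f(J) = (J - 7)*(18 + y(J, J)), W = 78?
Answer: -917/7810 ≈ -0.11741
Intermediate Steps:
y(g, N) = 4*N
f(J) = (-7 + J)*(18 + 4*J) (f(J) = (J - 7)*(18 + 4*J) = (-7 + J)*(18 + 4*J))
-2751/f(W) = -2751/(-126 - 10*78 + 4*78**2) = -2751/(-126 - 780 + 4*6084) = -2751/(-126 - 780 + 24336) = -2751/23430 = -2751*1/23430 = -917/7810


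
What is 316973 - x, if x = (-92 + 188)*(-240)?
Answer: 340013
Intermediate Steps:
x = -23040 (x = 96*(-240) = -23040)
316973 - x = 316973 - 1*(-23040) = 316973 + 23040 = 340013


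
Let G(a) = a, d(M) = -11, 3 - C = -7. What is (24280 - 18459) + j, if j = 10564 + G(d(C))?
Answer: 16374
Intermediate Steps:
C = 10 (C = 3 - 1*(-7) = 3 + 7 = 10)
j = 10553 (j = 10564 - 11 = 10553)
(24280 - 18459) + j = (24280 - 18459) + 10553 = 5821 + 10553 = 16374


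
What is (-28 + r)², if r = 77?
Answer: 2401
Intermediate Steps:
(-28 + r)² = (-28 + 77)² = 49² = 2401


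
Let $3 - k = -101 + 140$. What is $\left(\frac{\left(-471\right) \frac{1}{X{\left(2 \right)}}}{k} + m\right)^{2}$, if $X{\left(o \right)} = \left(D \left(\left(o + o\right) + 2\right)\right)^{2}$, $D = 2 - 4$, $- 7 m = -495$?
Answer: $\frac{733522018681}{146313216} \approx 5013.4$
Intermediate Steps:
$m = \frac{495}{7}$ ($m = \left(- \frac{1}{7}\right) \left(-495\right) = \frac{495}{7} \approx 70.714$)
$D = -2$ ($D = 2 - 4 = -2$)
$X{\left(o \right)} = \left(-4 - 4 o\right)^{2}$ ($X{\left(o \right)} = \left(- 2 \left(\left(o + o\right) + 2\right)\right)^{2} = \left(- 2 \left(2 o + 2\right)\right)^{2} = \left(- 2 \left(2 + 2 o\right)\right)^{2} = \left(-4 - 4 o\right)^{2}$)
$k = -36$ ($k = 3 - \left(-101 + 140\right) = 3 - 39 = -36$)
$\left(\frac{\left(-471\right) \frac{1}{X{\left(2 \right)}}}{k} + m\right)^{2} = \left(\frac{\left(-471\right) \frac{1}{16 \left(1 + 2\right)^{2}}}{-36} + \frac{495}{7}\right)^{2} = \left(- \frac{471}{16 \cdot 3^{2}} \left(- \frac{1}{36}\right) + \frac{495}{7}\right)^{2} = \left(- \frac{471}{16 \cdot 9} \left(- \frac{1}{36}\right) + \frac{495}{7}\right)^{2} = \left(- \frac{471}{144} \left(- \frac{1}{36}\right) + \frac{495}{7}\right)^{2} = \left(\left(-471\right) \frac{1}{144} \left(- \frac{1}{36}\right) + \frac{495}{7}\right)^{2} = \left(\left(- \frac{157}{48}\right) \left(- \frac{1}{36}\right) + \frac{495}{7}\right)^{2} = \left(\frac{157}{1728} + \frac{495}{7}\right)^{2} = \left(\frac{856459}{12096}\right)^{2} = \frac{733522018681}{146313216}$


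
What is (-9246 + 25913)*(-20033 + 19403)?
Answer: -10500210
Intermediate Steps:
(-9246 + 25913)*(-20033 + 19403) = 16667*(-630) = -10500210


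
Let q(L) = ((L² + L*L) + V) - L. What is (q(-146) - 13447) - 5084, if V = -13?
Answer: 24234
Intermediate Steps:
q(L) = -13 - L + 2*L² (q(L) = ((L² + L*L) - 13) - L = ((L² + L²) - 13) - L = (2*L² - 13) - L = (-13 + 2*L²) - L = -13 - L + 2*L²)
(q(-146) - 13447) - 5084 = ((-13 - 1*(-146) + 2*(-146)²) - 13447) - 5084 = ((-13 + 146 + 2*21316) - 13447) - 5084 = ((-13 + 146 + 42632) - 13447) - 5084 = (42765 - 13447) - 5084 = 29318 - 5084 = 24234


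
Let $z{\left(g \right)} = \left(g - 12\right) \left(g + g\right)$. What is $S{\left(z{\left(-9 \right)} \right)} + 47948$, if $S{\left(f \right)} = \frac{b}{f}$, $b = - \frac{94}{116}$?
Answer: $\frac{1051211905}{21924} \approx 47948.0$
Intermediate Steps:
$z{\left(g \right)} = 2 g \left(-12 + g\right)$ ($z{\left(g \right)} = \left(-12 + g\right) 2 g = 2 g \left(-12 + g\right)$)
$b = - \frac{47}{58}$ ($b = \left(-94\right) \frac{1}{116} = - \frac{47}{58} \approx -0.81034$)
$S{\left(f \right)} = - \frac{47}{58 f}$
$S{\left(z{\left(-9 \right)} \right)} + 47948 = - \frac{47}{58 \cdot 2 \left(-9\right) \left(-12 - 9\right)} + 47948 = - \frac{47}{58 \cdot 2 \left(-9\right) \left(-21\right)} + 47948 = - \frac{47}{58 \cdot 378} + 47948 = \left(- \frac{47}{58}\right) \frac{1}{378} + 47948 = - \frac{47}{21924} + 47948 = \frac{1051211905}{21924}$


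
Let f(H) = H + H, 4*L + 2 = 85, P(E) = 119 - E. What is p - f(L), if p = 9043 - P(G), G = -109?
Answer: 17547/2 ≈ 8773.5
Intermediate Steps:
p = 8815 (p = 9043 - (119 - 1*(-109)) = 9043 - (119 + 109) = 9043 - 1*228 = 9043 - 228 = 8815)
L = 83/4 (L = -½ + (¼)*85 = -½ + 85/4 = 83/4 ≈ 20.750)
f(H) = 2*H
p - f(L) = 8815 - 2*83/4 = 8815 - 1*83/2 = 8815 - 83/2 = 17547/2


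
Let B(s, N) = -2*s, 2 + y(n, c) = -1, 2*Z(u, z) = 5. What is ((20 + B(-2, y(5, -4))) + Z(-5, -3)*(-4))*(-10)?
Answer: -140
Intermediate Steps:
Z(u, z) = 5/2 (Z(u, z) = (½)*5 = 5/2)
y(n, c) = -3 (y(n, c) = -2 - 1 = -3)
((20 + B(-2, y(5, -4))) + Z(-5, -3)*(-4))*(-10) = ((20 - 2*(-2)) + (5/2)*(-4))*(-10) = ((20 + 4) - 10)*(-10) = (24 - 10)*(-10) = 14*(-10) = -140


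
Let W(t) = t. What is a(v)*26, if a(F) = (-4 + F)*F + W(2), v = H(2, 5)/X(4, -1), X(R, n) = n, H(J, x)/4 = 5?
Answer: 12532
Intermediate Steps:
H(J, x) = 20 (H(J, x) = 4*5 = 20)
v = -20 (v = 20/(-1) = 20*(-1) = -20)
a(F) = 2 + F*(-4 + F) (a(F) = (-4 + F)*F + 2 = F*(-4 + F) + 2 = 2 + F*(-4 + F))
a(v)*26 = (2 + (-20)**2 - 4*(-20))*26 = (2 + 400 + 80)*26 = 482*26 = 12532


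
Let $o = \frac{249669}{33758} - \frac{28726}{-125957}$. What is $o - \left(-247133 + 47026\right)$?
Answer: $\frac{850898668525983}{4252056406} \approx 2.0011 \cdot 10^{5}$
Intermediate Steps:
$o = \frac{32417290541}{4252056406}$ ($o = 249669 \cdot \frac{1}{33758} - - \frac{28726}{125957} = \frac{249669}{33758} + \frac{28726}{125957} = \frac{32417290541}{4252056406} \approx 7.6239$)
$o - \left(-247133 + 47026\right) = \frac{32417290541}{4252056406} - \left(-247133 + 47026\right) = \frac{32417290541}{4252056406} - -200107 = \frac{32417290541}{4252056406} + 200107 = \frac{850898668525983}{4252056406}$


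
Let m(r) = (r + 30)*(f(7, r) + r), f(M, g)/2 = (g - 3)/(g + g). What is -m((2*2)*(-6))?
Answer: 549/4 ≈ 137.25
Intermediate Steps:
f(M, g) = (-3 + g)/g (f(M, g) = 2*((g - 3)/(g + g)) = 2*((-3 + g)/((2*g))) = 2*((-3 + g)*(1/(2*g))) = 2*((-3 + g)/(2*g)) = (-3 + g)/g)
m(r) = (30 + r)*(r + (-3 + r)/r) (m(r) = (r + 30)*((-3 + r)/r + r) = (30 + r)*(r + (-3 + r)/r))
-m((2*2)*(-6)) = -(27 + ((2*2)*(-6))² - 90/((2*2)*(-6)) + 31*((2*2)*(-6))) = -(27 + (4*(-6))² - 90/(4*(-6)) + 31*(4*(-6))) = -(27 + (-24)² - 90/(-24) + 31*(-24)) = -(27 + 576 - 90*(-1/24) - 744) = -(27 + 576 + 15/4 - 744) = -1*(-549/4) = 549/4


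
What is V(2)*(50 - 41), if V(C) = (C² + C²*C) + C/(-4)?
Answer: 207/2 ≈ 103.50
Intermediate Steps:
V(C) = C² + C³ - C/4 (V(C) = (C² + C³) + C*(-¼) = (C² + C³) - C/4 = C² + C³ - C/4)
V(2)*(50 - 41) = (2*(-¼ + 2 + 2²))*(50 - 41) = (2*(-¼ + 2 + 4))*9 = (2*(23/4))*9 = (23/2)*9 = 207/2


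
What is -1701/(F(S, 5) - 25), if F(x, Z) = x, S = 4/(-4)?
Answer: 1701/26 ≈ 65.423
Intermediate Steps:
S = -1 (S = 4*(-1/4) = -1)
-1701/(F(S, 5) - 25) = -1701/(-1 - 25) = -1701/(-26) = -1701*(-1/26) = 1701/26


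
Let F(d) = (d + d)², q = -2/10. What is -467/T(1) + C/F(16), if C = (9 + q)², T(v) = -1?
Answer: 747321/1600 ≈ 467.08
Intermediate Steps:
q = -⅕ (q = -2*⅒ = -⅕ ≈ -0.20000)
F(d) = 4*d² (F(d) = (2*d)² = 4*d²)
C = 1936/25 (C = (9 - ⅕)² = (44/5)² = 1936/25 ≈ 77.440)
-467/T(1) + C/F(16) = -467/(-1) + 1936/(25*((4*16²))) = -467*(-1) + 1936/(25*((4*256))) = 467 + (1936/25)/1024 = 467 + (1936/25)*(1/1024) = 467 + 121/1600 = 747321/1600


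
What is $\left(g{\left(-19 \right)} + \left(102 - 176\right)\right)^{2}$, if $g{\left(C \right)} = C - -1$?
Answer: $8464$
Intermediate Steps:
$g{\left(C \right)} = 1 + C$ ($g{\left(C \right)} = C + 1 = 1 + C$)
$\left(g{\left(-19 \right)} + \left(102 - 176\right)\right)^{2} = \left(\left(1 - 19\right) + \left(102 - 176\right)\right)^{2} = \left(-18 + \left(102 - 176\right)\right)^{2} = \left(-18 - 74\right)^{2} = \left(-92\right)^{2} = 8464$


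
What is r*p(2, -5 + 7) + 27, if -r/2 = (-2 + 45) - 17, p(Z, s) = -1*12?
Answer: 651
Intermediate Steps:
p(Z, s) = -12
r = -52 (r = -2*((-2 + 45) - 17) = -2*(43 - 17) = -2*26 = -52)
r*p(2, -5 + 7) + 27 = -52*(-12) + 27 = 624 + 27 = 651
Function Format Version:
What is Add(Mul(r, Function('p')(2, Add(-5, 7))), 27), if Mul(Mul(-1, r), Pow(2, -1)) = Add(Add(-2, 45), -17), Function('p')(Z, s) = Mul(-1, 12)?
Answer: 651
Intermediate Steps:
Function('p')(Z, s) = -12
r = -52 (r = Mul(-2, Add(Add(-2, 45), -17)) = Mul(-2, Add(43, -17)) = Mul(-2, 26) = -52)
Add(Mul(r, Function('p')(2, Add(-5, 7))), 27) = Add(Mul(-52, -12), 27) = Add(624, 27) = 651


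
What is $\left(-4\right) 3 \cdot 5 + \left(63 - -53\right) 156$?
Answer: $18036$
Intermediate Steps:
$\left(-4\right) 3 \cdot 5 + \left(63 - -53\right) 156 = \left(-12\right) 5 + \left(63 + 53\right) 156 = -60 + 116 \cdot 156 = -60 + 18096 = 18036$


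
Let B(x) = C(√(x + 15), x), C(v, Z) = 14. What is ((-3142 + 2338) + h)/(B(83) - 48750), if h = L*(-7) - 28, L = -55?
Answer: 447/48736 ≈ 0.0091719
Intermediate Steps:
h = 357 (h = -55*(-7) - 28 = 385 - 28 = 357)
B(x) = 14
((-3142 + 2338) + h)/(B(83) - 48750) = ((-3142 + 2338) + 357)/(14 - 48750) = (-804 + 357)/(-48736) = -447*(-1/48736) = 447/48736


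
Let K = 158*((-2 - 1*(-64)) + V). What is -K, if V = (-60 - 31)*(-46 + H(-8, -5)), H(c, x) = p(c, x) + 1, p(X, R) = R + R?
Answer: -800586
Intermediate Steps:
p(X, R) = 2*R
H(c, x) = 1 + 2*x (H(c, x) = 2*x + 1 = 1 + 2*x)
V = 5005 (V = (-60 - 31)*(-46 + (1 + 2*(-5))) = -91*(-46 + (1 - 10)) = -91*(-46 - 9) = -91*(-55) = 5005)
K = 800586 (K = 158*((-2 - 1*(-64)) + 5005) = 158*((-2 + 64) + 5005) = 158*(62 + 5005) = 158*5067 = 800586)
-K = -1*800586 = -800586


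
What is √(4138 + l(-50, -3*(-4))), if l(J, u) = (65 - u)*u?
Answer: √4774 ≈ 69.094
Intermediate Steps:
l(J, u) = u*(65 - u)
√(4138 + l(-50, -3*(-4))) = √(4138 + (-3*(-4))*(65 - (-3)*(-4))) = √(4138 + 12*(65 - 1*12)) = √(4138 + 12*(65 - 12)) = √(4138 + 12*53) = √(4138 + 636) = √4774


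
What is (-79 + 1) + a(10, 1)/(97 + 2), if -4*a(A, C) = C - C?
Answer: -78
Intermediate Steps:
a(A, C) = 0 (a(A, C) = -(C - C)/4 = -¼*0 = 0)
(-79 + 1) + a(10, 1)/(97 + 2) = (-79 + 1) + 0/(97 + 2) = -78 + 0/99 = -78 + (1/99)*0 = -78 + 0 = -78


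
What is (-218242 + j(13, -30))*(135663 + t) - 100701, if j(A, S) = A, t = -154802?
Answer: 4176584130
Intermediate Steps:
(-218242 + j(13, -30))*(135663 + t) - 100701 = (-218242 + 13)*(135663 - 154802) - 100701 = -218229*(-19139) - 100701 = 4176684831 - 100701 = 4176584130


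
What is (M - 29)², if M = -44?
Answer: 5329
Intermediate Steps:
(M - 29)² = (-44 - 29)² = (-73)² = 5329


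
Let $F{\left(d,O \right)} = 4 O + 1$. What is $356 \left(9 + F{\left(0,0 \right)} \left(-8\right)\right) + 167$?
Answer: $523$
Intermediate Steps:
$F{\left(d,O \right)} = 1 + 4 O$
$356 \left(9 + F{\left(0,0 \right)} \left(-8\right)\right) + 167 = 356 \left(9 + \left(1 + 4 \cdot 0\right) \left(-8\right)\right) + 167 = 356 \left(9 + \left(1 + 0\right) \left(-8\right)\right) + 167 = 356 \left(9 + 1 \left(-8\right)\right) + 167 = 356 \left(9 - 8\right) + 167 = 356 \cdot 1 + 167 = 356 + 167 = 523$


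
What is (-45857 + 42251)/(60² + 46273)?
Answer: -3606/49873 ≈ -0.072304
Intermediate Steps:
(-45857 + 42251)/(60² + 46273) = -3606/(3600 + 46273) = -3606/49873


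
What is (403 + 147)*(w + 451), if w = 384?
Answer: 459250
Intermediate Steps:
(403 + 147)*(w + 451) = (403 + 147)*(384 + 451) = 550*835 = 459250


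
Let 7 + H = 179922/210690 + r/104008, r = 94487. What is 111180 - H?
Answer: 406075274373139/3652240920 ≈ 1.1119e+5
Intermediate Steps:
H = -19128887539/3652240920 (H = -7 + (179922/210690 + 94487/104008) = -7 + (179922*(1/210690) + 94487*(1/104008)) = -7 + (29987/35115 + 94487/104008) = -7 + 6436798901/3652240920 = -19128887539/3652240920 ≈ -5.2376)
111180 - H = 111180 - 1*(-19128887539/3652240920) = 111180 + 19128887539/3652240920 = 406075274373139/3652240920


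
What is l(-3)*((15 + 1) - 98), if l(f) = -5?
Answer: 410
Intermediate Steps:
l(-3)*((15 + 1) - 98) = -5*((15 + 1) - 98) = -5*(16 - 98) = -5*(-82) = 410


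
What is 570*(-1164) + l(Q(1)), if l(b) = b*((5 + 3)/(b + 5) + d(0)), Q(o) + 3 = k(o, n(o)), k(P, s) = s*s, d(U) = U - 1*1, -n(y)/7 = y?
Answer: -33839458/51 ≈ -6.6352e+5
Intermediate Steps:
n(y) = -7*y
d(U) = -1 + U (d(U) = U - 1 = -1 + U)
k(P, s) = s**2
Q(o) = -3 + 49*o**2 (Q(o) = -3 + (-7*o)**2 = -3 + 49*o**2)
l(b) = b*(-1 + 8/(5 + b)) (l(b) = b*((5 + 3)/(b + 5) + (-1 + 0)) = b*(8/(5 + b) - 1) = b*(-1 + 8/(5 + b)))
570*(-1164) + l(Q(1)) = 570*(-1164) + (-3 + 49*1**2)*(3 - (-3 + 49*1**2))/(5 + (-3 + 49*1**2)) = -663480 + (-3 + 49*1)*(3 - (-3 + 49*1))/(5 + (-3 + 49*1)) = -663480 + (-3 + 49)*(3 - (-3 + 49))/(5 + (-3 + 49)) = -663480 + 46*(3 - 1*46)/(5 + 46) = -663480 + 46*(3 - 46)/51 = -663480 + 46*(1/51)*(-43) = -663480 - 1978/51 = -33839458/51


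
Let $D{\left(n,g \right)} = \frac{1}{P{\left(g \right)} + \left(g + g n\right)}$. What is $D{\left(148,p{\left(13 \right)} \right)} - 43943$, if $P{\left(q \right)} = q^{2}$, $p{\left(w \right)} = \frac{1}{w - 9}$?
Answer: $- \frac{26233955}{597} \approx -43943.0$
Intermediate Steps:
$p{\left(w \right)} = \frac{1}{-9 + w}$
$D{\left(n,g \right)} = \frac{1}{g + g^{2} + g n}$ ($D{\left(n,g \right)} = \frac{1}{g^{2} + \left(g + g n\right)} = \frac{1}{g + g^{2} + g n}$)
$D{\left(148,p{\left(13 \right)} \right)} - 43943 = \frac{1}{\frac{1}{-9 + 13} \left(1 + \frac{1}{-9 + 13} + 148\right)} - 43943 = \frac{1}{\frac{1}{4} \left(1 + \frac{1}{4} + 148\right)} - 43943 = \frac{\frac{1}{\frac{1}{4}}}{1 + \frac{1}{4} + 148} - 43943 = \frac{4}{\frac{597}{4}} - 43943 = 4 \cdot \frac{4}{597} - 43943 = \frac{16}{597} - 43943 = - \frac{26233955}{597}$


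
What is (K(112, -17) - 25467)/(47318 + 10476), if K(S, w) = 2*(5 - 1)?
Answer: -25459/57794 ≈ -0.44051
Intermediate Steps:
K(S, w) = 8 (K(S, w) = 2*4 = 8)
(K(112, -17) - 25467)/(47318 + 10476) = (8 - 25467)/(47318 + 10476) = -25459/57794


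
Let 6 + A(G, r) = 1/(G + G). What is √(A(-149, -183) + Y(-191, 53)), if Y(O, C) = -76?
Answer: I*√7282226/298 ≈ 9.0556*I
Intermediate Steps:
A(G, r) = -6 + 1/(2*G) (A(G, r) = -6 + 1/(G + G) = -6 + 1/(2*G))
√(A(-149, -183) + Y(-191, 53)) = √((-6 + (½)/(-149)) - 76) = √((-6 + (½)*(-1/149)) - 76) = √((-6 - 1/298) - 76) = √(-1789/298 - 76) = √(-24437/298) = I*√7282226/298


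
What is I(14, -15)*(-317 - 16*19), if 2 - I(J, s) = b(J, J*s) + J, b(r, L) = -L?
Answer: 137862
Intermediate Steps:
I(J, s) = 2 - J + J*s (I(J, s) = 2 - (-J*s + J) = 2 - (J - J*s) = 2 + (-J + J*s) = 2 - J + J*s)
I(14, -15)*(-317 - 16*19) = (2 - 1*14 + 14*(-15))*(-317 - 16*19) = (2 - 14 - 210)*(-317 - 304) = -222*(-621) = 137862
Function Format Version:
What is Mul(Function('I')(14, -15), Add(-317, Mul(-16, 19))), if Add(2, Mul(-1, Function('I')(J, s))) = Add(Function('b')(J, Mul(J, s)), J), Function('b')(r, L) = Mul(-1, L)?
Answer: 137862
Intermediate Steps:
Function('I')(J, s) = Add(2, Mul(-1, J), Mul(J, s)) (Function('I')(J, s) = Add(2, Mul(-1, Add(Mul(-1, Mul(J, s)), J))) = Add(2, Mul(-1, Add(Mul(-1, J, s), J))) = Add(2, Mul(-1, Add(J, Mul(-1, J, s)))) = Add(2, Add(Mul(-1, J), Mul(J, s))) = Add(2, Mul(-1, J), Mul(J, s)))
Mul(Function('I')(14, -15), Add(-317, Mul(-16, 19))) = Mul(Add(2, Mul(-1, 14), Mul(14, -15)), Add(-317, Mul(-16, 19))) = Mul(Add(2, -14, -210), Add(-317, -304)) = Mul(-222, -621) = 137862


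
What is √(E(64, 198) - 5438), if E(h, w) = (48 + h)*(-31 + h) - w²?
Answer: I*√40946 ≈ 202.35*I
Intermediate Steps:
E(h, w) = -w² + (-31 + h)*(48 + h) (E(h, w) = (-31 + h)*(48 + h) - w² = -w² + (-31 + h)*(48 + h))
√(E(64, 198) - 5438) = √((-1488 + 64² - 1*198² + 17*64) - 5438) = √((-1488 + 4096 - 1*39204 + 1088) - 5438) = √((-1488 + 4096 - 39204 + 1088) - 5438) = √(-35508 - 5438) = √(-40946) = I*√40946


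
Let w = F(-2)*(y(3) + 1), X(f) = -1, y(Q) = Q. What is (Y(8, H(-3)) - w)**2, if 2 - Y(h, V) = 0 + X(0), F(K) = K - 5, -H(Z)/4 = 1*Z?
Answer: 961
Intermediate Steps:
H(Z) = -4*Z
F(K) = -5 + K
Y(h, V) = 3 (Y(h, V) = 2 - (0 - 1) = 2 - 1*(-1) = 2 + 1 = 3)
w = -28 (w = (-5 - 2)*(3 + 1) = -7*4 = -28)
(Y(8, H(-3)) - w)**2 = (3 - 1*(-28))**2 = (3 + 28)**2 = 31**2 = 961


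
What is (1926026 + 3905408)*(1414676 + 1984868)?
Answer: 19824216466096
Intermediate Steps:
(1926026 + 3905408)*(1414676 + 1984868) = 5831434*3399544 = 19824216466096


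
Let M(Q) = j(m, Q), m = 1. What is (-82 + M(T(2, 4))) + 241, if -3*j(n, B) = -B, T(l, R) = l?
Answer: 479/3 ≈ 159.67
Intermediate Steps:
j(n, B) = B/3 (j(n, B) = -(-1)*B/3 = B/3)
M(Q) = Q/3
(-82 + M(T(2, 4))) + 241 = (-82 + (1/3)*2) + 241 = (-82 + 2/3) + 241 = -244/3 + 241 = 479/3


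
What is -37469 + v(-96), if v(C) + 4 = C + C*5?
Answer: -38049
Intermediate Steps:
v(C) = -4 + 6*C (v(C) = -4 + (C + C*5) = -4 + (C + 5*C) = -4 + 6*C)
-37469 + v(-96) = -37469 + (-4 + 6*(-96)) = -37469 + (-4 - 576) = -37469 - 580 = -38049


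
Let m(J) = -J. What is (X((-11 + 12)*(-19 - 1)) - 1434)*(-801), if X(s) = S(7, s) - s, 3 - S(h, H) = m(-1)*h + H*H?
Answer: 1456218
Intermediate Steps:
S(h, H) = 3 - h - H² (S(h, H) = 3 - ((-1*(-1))*h + H*H) = 3 - (1*h + H²) = 3 - (h + H²) = 3 + (-h - H²) = 3 - h - H²)
X(s) = -4 - s - s² (X(s) = (3 - 1*7 - s²) - s = (3 - 7 - s²) - s = (-4 - s²) - s = -4 - s - s²)
(X((-11 + 12)*(-19 - 1)) - 1434)*(-801) = ((-4 - (-11 + 12)*(-19 - 1) - ((-11 + 12)*(-19 - 1))²) - 1434)*(-801) = ((-4 - (-20) - (1*(-20))²) - 1434)*(-801) = ((-4 - 1*(-20) - 1*(-20)²) - 1434)*(-801) = ((-4 + 20 - 1*400) - 1434)*(-801) = ((-4 + 20 - 400) - 1434)*(-801) = (-384 - 1434)*(-801) = -1818*(-801) = 1456218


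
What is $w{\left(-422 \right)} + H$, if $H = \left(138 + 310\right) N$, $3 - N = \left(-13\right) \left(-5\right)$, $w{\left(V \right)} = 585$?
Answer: $-27191$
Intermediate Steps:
$N = -62$ ($N = 3 - \left(-13\right) \left(-5\right) = 3 - 65 = -62$)
$H = -27776$ ($H = \left(138 + 310\right) \left(-62\right) = 448 \left(-62\right) = -27776$)
$w{\left(-422 \right)} + H = 585 - 27776 = -27191$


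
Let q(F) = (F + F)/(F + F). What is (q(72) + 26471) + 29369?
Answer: 55841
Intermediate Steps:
q(F) = 1 (q(F) = (2*F)/((2*F)) = (2*F)*(1/(2*F)) = 1)
(q(72) + 26471) + 29369 = (1 + 26471) + 29369 = 26472 + 29369 = 55841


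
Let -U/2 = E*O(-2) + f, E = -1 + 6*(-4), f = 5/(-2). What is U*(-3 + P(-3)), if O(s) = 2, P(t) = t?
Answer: -630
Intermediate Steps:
f = -5/2 (f = 5*(-½) = -5/2 ≈ -2.5000)
E = -25 (E = -1 - 24 = -25)
U = 105 (U = -2*(-25*2 - 5/2) = -2*(-50 - 5/2) = -2*(-105/2) = 105)
U*(-3 + P(-3)) = 105*(-3 - 3) = 105*(-6) = -630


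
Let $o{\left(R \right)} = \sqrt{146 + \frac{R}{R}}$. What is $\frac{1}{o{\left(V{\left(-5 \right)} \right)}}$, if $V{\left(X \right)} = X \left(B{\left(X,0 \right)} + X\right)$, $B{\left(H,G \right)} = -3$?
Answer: $\frac{\sqrt{3}}{21} \approx 0.082479$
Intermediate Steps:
$V{\left(X \right)} = X \left(-3 + X\right)$
$o{\left(R \right)} = 7 \sqrt{3}$ ($o{\left(R \right)} = \sqrt{146 + 1} = \sqrt{147} = 7 \sqrt{3}$)
$\frac{1}{o{\left(V{\left(-5 \right)} \right)}} = \frac{1}{7 \sqrt{3}} = \frac{\sqrt{3}}{21}$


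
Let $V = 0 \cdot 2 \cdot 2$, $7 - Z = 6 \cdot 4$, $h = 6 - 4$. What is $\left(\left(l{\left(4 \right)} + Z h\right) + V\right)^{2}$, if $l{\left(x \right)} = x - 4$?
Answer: $1156$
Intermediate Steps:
$h = 2$ ($h = 6 - 4 = 2$)
$l{\left(x \right)} = -4 + x$
$Z = -17$ ($Z = 7 - 6 \cdot 4 = 7 - 24 = -17$)
$V = 0$ ($V = 0 \cdot 2 = 0$)
$\left(\left(l{\left(4 \right)} + Z h\right) + V\right)^{2} = \left(\left(\left(-4 + 4\right) - 34\right) + 0\right)^{2} = \left(\left(0 - 34\right) + 0\right)^{2} = \left(-34 + 0\right)^{2} = \left(-34\right)^{2} = 1156$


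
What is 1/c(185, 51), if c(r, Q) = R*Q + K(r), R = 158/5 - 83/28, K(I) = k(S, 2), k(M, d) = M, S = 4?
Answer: 140/205019 ≈ 0.00068286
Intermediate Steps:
K(I) = 4
R = 4009/140 (R = 158*(⅕) - 83*1/28 = 158/5 - 83/28 = 4009/140 ≈ 28.636)
c(r, Q) = 4 + 4009*Q/140 (c(r, Q) = 4009*Q/140 + 4 = 4 + 4009*Q/140)
1/c(185, 51) = 1/(4 + (4009/140)*51) = 1/(4 + 204459/140) = 1/(205019/140) = 140/205019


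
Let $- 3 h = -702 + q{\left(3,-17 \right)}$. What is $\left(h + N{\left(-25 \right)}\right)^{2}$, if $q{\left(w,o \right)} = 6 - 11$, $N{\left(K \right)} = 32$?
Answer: $\frac{644809}{9} \approx 71646.0$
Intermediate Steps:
$q{\left(w,o \right)} = -5$
$h = \frac{707}{3}$ ($h = - \frac{-702 - 5}{3} = \left(- \frac{1}{3}\right) \left(-707\right) = \frac{707}{3} \approx 235.67$)
$\left(h + N{\left(-25 \right)}\right)^{2} = \left(\frac{707}{3} + 32\right)^{2} = \left(\frac{803}{3}\right)^{2} = \frac{644809}{9}$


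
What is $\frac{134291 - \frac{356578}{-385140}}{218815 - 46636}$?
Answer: $\frac{25860596159}{33156510030} \approx 0.77995$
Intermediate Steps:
$\frac{134291 - \frac{356578}{-385140}}{218815 - 46636} = \frac{134291 - - \frac{178289}{192570}}{172179} = \left(134291 + \frac{178289}{192570}\right) \frac{1}{172179} = \frac{25860596159}{192570} \cdot \frac{1}{172179} = \frac{25860596159}{33156510030}$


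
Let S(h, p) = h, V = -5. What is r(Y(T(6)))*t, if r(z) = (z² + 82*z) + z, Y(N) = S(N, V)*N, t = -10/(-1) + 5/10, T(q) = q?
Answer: 44982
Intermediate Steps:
t = 21/2 (t = -10*(-1) + 5*(⅒) = 10 + ½ = 21/2 ≈ 10.500)
Y(N) = N² (Y(N) = N*N = N²)
r(z) = z² + 83*z
r(Y(T(6)))*t = (6²*(83 + 6²))*(21/2) = (36*(83 + 36))*(21/2) = (36*119)*(21/2) = 4284*(21/2) = 44982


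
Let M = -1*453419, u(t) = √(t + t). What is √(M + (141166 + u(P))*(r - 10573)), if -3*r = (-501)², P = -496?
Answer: √(-13303937259 - 376960*I*√62) ≈ 13.0 - 1.1534e+5*I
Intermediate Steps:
u(t) = √2*√t (u(t) = √(2*t) = √2*√t)
r = -83667 (r = -⅓*(-501)² = -⅓*251001 = -83667)
M = -453419
√(M + (141166 + u(P))*(r - 10573)) = √(-453419 + (141166 + √2*√(-496))*(-83667 - 10573)) = √(-453419 + (141166 + √2*(4*I*√31))*(-94240)) = √(-453419 + (141166 + 4*I*√62)*(-94240)) = √(-453419 + (-13303483840 - 376960*I*√62)) = √(-13303937259 - 376960*I*√62)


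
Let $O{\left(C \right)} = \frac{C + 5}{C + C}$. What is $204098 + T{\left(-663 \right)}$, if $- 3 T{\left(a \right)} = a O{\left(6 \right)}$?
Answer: $\frac{2451607}{12} \approx 2.043 \cdot 10^{5}$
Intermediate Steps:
$O{\left(C \right)} = \frac{5 + C}{2 C}$
$T{\left(a \right)} = - \frac{11 a}{36}$ ($T{\left(a \right)} = - \frac{a \frac{5 + 6}{2 \cdot 6}}{3} = - \frac{a \frac{1}{2} \cdot \frac{1}{6} \cdot 11}{3} = - \frac{a \frac{11}{12}}{3} = - \frac{\frac{11}{12} a}{3} = - \frac{11 a}{36}$)
$204098 + T{\left(-663 \right)} = 204098 - - \frac{2431}{12} = 204098 + \frac{2431}{12} = \frac{2451607}{12}$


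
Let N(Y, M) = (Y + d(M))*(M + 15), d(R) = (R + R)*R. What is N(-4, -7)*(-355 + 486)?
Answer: 98512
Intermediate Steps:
d(R) = 2*R² (d(R) = (2*R)*R = 2*R²)
N(Y, M) = (15 + M)*(Y + 2*M²) (N(Y, M) = (Y + 2*M²)*(M + 15) = (Y + 2*M²)*(15 + M) = (15 + M)*(Y + 2*M²))
N(-4, -7)*(-355 + 486) = (2*(-7)³ + 15*(-4) + 30*(-7)² - 7*(-4))*(-355 + 486) = (2*(-343) - 60 + 30*49 + 28)*131 = (-686 - 60 + 1470 + 28)*131 = 752*131 = 98512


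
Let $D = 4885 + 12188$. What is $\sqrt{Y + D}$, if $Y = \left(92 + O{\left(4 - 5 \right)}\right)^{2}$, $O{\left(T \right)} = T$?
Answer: $\sqrt{25354} \approx 159.23$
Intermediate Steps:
$D = 17073$
$Y = 8281$ ($Y = \left(92 + \left(4 - 5\right)\right)^{2} = \left(92 - 1\right)^{2} = 91^{2} = 8281$)
$\sqrt{Y + D} = \sqrt{8281 + 17073} = \sqrt{25354}$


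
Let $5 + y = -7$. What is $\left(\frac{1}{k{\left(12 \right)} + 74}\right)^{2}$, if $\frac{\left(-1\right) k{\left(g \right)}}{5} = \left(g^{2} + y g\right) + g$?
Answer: $\frac{1}{196} \approx 0.005102$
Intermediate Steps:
$y = -12$ ($y = -5 - 7 = -12$)
$k{\left(g \right)} = - 5 g^{2} + 55 g$ ($k{\left(g \right)} = - 5 \left(\left(g^{2} - 12 g\right) + g\right) = - 5 \left(g^{2} - 11 g\right) = - 5 g^{2} + 55 g$)
$\left(\frac{1}{k{\left(12 \right)} + 74}\right)^{2} = \left(\frac{1}{5 \cdot 12 \left(11 - 12\right) + 74}\right)^{2} = \left(\frac{1}{5 \cdot 12 \left(-1\right) + 74}\right)^{2} = \left(\frac{1}{-60 + 74}\right)^{2} = \left(\frac{1}{14}\right)^{2} = \frac{1}{196}$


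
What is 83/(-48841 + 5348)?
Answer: -83/43493 ≈ -0.0019084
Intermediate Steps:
83/(-48841 + 5348) = 83/(-43493) = 83*(-1/43493) = -83/43493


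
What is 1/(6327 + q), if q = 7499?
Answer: 1/13826 ≈ 7.2327e-5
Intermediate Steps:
1/(6327 + q) = 1/(6327 + 7499) = 1/13826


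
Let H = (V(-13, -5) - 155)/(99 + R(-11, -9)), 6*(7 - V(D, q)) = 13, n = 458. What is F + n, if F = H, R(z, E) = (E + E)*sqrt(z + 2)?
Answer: 3873013/8478 - 901*I/1413 ≈ 456.83 - 0.63765*I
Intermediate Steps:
V(D, q) = 29/6 (V(D, q) = 7 - 1/6*13 = 7 - 13/6 = 29/6)
R(z, E) = 2*E*sqrt(2 + z) (R(z, E) = (2*E)*sqrt(2 + z) = 2*E*sqrt(2 + z))
H = -901*(99 + 54*I)/76302 (H = (29/6 - 155)/(99 + 2*(-9)*sqrt(2 - 11)) = -901/(6*(99 + 2*(-9)*sqrt(-9))) = -901/(6*(99 + 2*(-9)*(3*I))) = -901*(99 + 54*I)/12717/6 = -901*(99 + 54*I)/76302 ≈ -1.169 - 0.63765*I)
F = -9911/8478 - 901*I/1413 ≈ -1.169 - 0.63765*I
F + n = (-9911/8478 - 901*I/1413) + 458 = 3873013/8478 - 901*I/1413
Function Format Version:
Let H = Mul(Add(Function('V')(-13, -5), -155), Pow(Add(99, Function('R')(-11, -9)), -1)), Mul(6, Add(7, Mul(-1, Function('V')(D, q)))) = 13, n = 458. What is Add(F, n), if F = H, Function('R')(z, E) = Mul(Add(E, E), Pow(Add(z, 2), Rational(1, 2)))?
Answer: Add(Rational(3873013, 8478), Mul(Rational(-901, 1413), I)) ≈ Add(456.83, Mul(-0.63765, I))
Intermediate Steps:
Function('V')(D, q) = Rational(29, 6) (Function('V')(D, q) = Add(7, Mul(Rational(-1, 6), 13)) = Add(7, Rational(-13, 6)) = Rational(29, 6))
Function('R')(z, E) = Mul(2, E, Pow(Add(2, z), Rational(1, 2))) (Function('R')(z, E) = Mul(Mul(2, E), Pow(Add(2, z), Rational(1, 2))) = Mul(2, E, Pow(Add(2, z), Rational(1, 2))))
H = Mul(Rational(-901, 76302), Add(99, Mul(54, I))) (H = Mul(Add(Rational(29, 6), -155), Pow(Add(99, Mul(2, -9, Pow(Add(2, -11), Rational(1, 2)))), -1)) = Mul(Rational(-901, 6), Pow(Add(99, Mul(2, -9, Pow(-9, Rational(1, 2)))), -1)) = Mul(Rational(-901, 6), Pow(Add(99, Mul(2, -9, Mul(3, I))), -1)) = Mul(Rational(-901, 6), Pow(Add(99, Mul(-54, I)), -1)) = Mul(Rational(-901, 6), Mul(Rational(1, 12717), Add(99, Mul(54, I)))) = Mul(Rational(-901, 76302), Add(99, Mul(54, I))) ≈ Add(-1.1690, Mul(-0.63765, I)))
F = Add(Rational(-9911, 8478), Mul(Rational(-901, 1413), I)) ≈ Add(-1.1690, Mul(-0.63765, I))
Add(F, n) = Add(Add(Rational(-9911, 8478), Mul(Rational(-901, 1413), I)), 458) = Add(Rational(3873013, 8478), Mul(Rational(-901, 1413), I))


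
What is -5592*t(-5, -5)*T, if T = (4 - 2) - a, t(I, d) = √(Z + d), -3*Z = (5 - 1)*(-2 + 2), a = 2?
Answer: 0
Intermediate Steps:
Z = 0 (Z = -(5 - 1)*(-2 + 2)/3 = -4*0/3 = -⅓*0 = 0)
t(I, d) = √d (t(I, d) = √(0 + d) = √d)
T = 0 (T = (4 - 2) - 1*2 = 2 - 2 = 0)
-5592*t(-5, -5)*T = -5592*√(-5)*0 = -5592*I*√5*0 = -5592*0 = 0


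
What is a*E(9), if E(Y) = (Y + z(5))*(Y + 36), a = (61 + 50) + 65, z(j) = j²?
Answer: 269280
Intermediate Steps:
a = 176 (a = 111 + 65 = 176)
E(Y) = (25 + Y)*(36 + Y) (E(Y) = (Y + 5²)*(Y + 36) = (Y + 25)*(36 + Y) = (25 + Y)*(36 + Y))
a*E(9) = 176*(900 + 9² + 61*9) = 176*(900 + 81 + 549) = 176*1530 = 269280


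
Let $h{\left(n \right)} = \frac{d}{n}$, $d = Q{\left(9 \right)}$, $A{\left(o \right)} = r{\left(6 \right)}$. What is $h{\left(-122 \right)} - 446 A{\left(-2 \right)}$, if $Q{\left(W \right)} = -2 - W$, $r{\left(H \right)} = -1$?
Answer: $\frac{54423}{122} \approx 446.09$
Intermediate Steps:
$A{\left(o \right)} = -1$
$d = -11$ ($d = -2 - 9 = -11$)
$h{\left(n \right)} = - \frac{11}{n}$
$h{\left(-122 \right)} - 446 A{\left(-2 \right)} = - \frac{11}{-122} - -446 = \left(-11\right) \left(- \frac{1}{122}\right) + 446 = \frac{11}{122} + 446 = \frac{54423}{122}$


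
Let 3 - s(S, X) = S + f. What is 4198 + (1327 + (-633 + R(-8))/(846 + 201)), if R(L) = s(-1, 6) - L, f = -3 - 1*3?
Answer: 1928020/349 ≈ 5524.4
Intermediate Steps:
f = -6 (f = -3 - 3 = -6)
s(S, X) = 9 - S (s(S, X) = 3 - (S - 6) = 3 - (-6 + S) = 3 + (6 - S) = 9 - S)
R(L) = 10 - L (R(L) = (9 - 1*(-1)) - L = (9 + 1) - L = 10 - L)
4198 + (1327 + (-633 + R(-8))/(846 + 201)) = 4198 + (1327 + (-633 + (10 - 1*(-8)))/(846 + 201)) = 4198 + (1327 + (-633 + (10 + 8))/1047) = 4198 + (1327 + (-633 + 18)*(1/1047)) = 4198 + (1327 - 615*1/1047) = 4198 + (1327 - 205/349) = 4198 + 462918/349 = 1928020/349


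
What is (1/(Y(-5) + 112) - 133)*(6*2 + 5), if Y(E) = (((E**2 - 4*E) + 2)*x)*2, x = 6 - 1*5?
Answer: -465749/206 ≈ -2260.9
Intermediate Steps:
x = 1 (x = 6 - 5 = 1)
Y(E) = 4 - 8*E + 2*E**2 (Y(E) = (((E**2 - 4*E) + 2)*1)*2 = ((2 + E**2 - 4*E)*1)*2 = (2 + E**2 - 4*E)*2 = 4 - 8*E + 2*E**2)
(1/(Y(-5) + 112) - 133)*(6*2 + 5) = (1/((4 - 8*(-5) + 2*(-5)**2) + 112) - 133)*(6*2 + 5) = (1/((4 + 40 + 2*25) + 112) - 133)*(12 + 5) = (1/((4 + 40 + 50) + 112) - 133)*17 = (1/(94 + 112) - 133)*17 = (1/206 - 133)*17 = -27397/206*17 = -465749/206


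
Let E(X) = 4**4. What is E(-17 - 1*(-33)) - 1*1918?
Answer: -1662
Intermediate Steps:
E(X) = 256
E(-17 - 1*(-33)) - 1*1918 = 256 - 1*1918 = 256 - 1918 = -1662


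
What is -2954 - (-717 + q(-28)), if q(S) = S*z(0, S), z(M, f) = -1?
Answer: -2265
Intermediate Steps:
q(S) = -S (q(S) = S*(-1) = -S)
-2954 - (-717 + q(-28)) = -2954 - (-717 - 1*(-28)) = -2954 - (-717 + 28) = -2954 - 1*(-689) = -2954 + 689 = -2265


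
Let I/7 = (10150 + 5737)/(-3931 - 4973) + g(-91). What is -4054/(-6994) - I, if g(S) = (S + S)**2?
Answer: -1031333392529/4448184 ≈ -2.3186e+5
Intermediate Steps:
g(S) = 4*S**2 (g(S) = (2*S)**2 = 4*S**2)
I = 294920209/1272 (I = 7*((10150 + 5737)/(-3931 - 4973) + 4*(-91)**2) = 7*(15887/(-8904) + 4*8281) = 7*(15887*(-1/8904) + 33124) = 7*(-15887/8904 + 33124) = 7*(294920209/8904) = 294920209/1272 ≈ 2.3186e+5)
-4054/(-6994) - I = -4054/(-6994) - 1*294920209/1272 = -4054*(-1/6994) - 294920209/1272 = 2027/3497 - 294920209/1272 = -1031333392529/4448184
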